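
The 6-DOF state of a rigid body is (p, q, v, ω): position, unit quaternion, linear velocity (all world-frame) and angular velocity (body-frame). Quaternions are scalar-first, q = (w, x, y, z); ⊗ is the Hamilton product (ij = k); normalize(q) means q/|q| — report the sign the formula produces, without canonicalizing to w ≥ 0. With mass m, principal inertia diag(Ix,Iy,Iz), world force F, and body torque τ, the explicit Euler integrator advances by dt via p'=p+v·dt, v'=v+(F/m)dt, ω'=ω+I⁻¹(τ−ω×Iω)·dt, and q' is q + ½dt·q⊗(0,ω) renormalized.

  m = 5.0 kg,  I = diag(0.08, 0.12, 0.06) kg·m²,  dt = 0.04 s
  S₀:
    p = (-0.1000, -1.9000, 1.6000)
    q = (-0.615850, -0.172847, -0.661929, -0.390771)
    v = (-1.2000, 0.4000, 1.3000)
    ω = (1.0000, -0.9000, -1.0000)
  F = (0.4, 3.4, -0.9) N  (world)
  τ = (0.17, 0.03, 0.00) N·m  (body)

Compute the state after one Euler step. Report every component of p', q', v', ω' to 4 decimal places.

p' = (-0.1480, -1.8840, 1.6520)
q' = (-0.6318, -0.1789, -0.6617, -0.3619)
v' = (-1.1968, 0.4272, 1.2928)
ω' = (1.1120, -0.8833, -0.9760)

p' = p + v·dt = (-0.1480, -1.8840, 1.6520)
new velocity v' = (-1.1968, 0.4272, 1.2928)
(τ − ω×Iω)/I = (2.8000, 0.4167, 0.6000)
ω + α·dt = (1.1120, -0.8833, -0.9760)
Hamilton product q⊗(0,ω) = (-0.8136601, -0.3056149, -0.0093530, 1.4333413)
q' = normalize(q + ½dt·q⊗(0,ω)) = (-0.6318, -0.1789, -0.6617, -0.3619)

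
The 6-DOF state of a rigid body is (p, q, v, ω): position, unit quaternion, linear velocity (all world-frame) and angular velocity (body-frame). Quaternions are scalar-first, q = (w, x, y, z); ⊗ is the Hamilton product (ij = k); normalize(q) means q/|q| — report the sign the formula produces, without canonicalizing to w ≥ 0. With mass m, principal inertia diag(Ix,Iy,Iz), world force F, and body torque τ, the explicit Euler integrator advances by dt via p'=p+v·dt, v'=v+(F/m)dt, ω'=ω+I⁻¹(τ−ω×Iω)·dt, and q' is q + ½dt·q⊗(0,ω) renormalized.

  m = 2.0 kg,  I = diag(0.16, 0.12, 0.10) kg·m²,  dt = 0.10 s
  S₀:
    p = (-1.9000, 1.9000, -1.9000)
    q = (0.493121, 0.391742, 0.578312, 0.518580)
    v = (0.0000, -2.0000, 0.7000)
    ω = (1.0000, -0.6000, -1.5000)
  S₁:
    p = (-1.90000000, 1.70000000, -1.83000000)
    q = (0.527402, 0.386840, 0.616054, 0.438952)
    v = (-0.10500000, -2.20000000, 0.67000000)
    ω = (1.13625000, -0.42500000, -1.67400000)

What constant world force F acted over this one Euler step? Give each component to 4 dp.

F = (-2.1000, -4.0000, -0.6000)

Δv = v₁−v₀ = (-0.10500000, -0.20000000, -0.03000000)
m·(v₁−v₀)/dt = (-2.1000, -4.0000, -0.6000)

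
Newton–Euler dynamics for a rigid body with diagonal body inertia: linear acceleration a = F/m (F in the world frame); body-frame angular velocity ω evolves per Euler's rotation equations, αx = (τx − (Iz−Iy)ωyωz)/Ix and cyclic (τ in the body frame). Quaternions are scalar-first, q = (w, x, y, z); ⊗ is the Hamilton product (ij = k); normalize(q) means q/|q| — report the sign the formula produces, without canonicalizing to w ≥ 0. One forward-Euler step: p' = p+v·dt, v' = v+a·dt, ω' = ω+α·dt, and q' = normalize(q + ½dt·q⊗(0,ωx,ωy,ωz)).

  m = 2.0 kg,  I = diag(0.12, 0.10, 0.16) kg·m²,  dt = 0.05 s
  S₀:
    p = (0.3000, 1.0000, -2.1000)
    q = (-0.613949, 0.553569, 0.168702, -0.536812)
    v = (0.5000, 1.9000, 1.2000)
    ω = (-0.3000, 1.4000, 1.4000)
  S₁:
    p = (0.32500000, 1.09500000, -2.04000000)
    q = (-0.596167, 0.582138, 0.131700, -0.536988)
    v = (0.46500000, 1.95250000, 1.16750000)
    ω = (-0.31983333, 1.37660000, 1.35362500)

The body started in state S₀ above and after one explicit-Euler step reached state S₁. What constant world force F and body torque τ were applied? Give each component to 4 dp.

F = (-1.4000, 2.1000, -1.3000)
τ = (0.0700, -0.0300, -0.1400)

velocity change Δv = (-0.03500000, 0.05250000, -0.03250000)
applied force F = (-1.4000, 2.1000, -1.3000)
Δω = ω₁−ω₀ = (-0.01983333, -0.02340000, -0.04637500)
gyro term ω₀×Iω₀ = (0.1176, 0.0168, 0.0084)
τ = I·(Δω/dt) + ω₀×(Iω₀) = (0.0700, -0.0300, -0.1400)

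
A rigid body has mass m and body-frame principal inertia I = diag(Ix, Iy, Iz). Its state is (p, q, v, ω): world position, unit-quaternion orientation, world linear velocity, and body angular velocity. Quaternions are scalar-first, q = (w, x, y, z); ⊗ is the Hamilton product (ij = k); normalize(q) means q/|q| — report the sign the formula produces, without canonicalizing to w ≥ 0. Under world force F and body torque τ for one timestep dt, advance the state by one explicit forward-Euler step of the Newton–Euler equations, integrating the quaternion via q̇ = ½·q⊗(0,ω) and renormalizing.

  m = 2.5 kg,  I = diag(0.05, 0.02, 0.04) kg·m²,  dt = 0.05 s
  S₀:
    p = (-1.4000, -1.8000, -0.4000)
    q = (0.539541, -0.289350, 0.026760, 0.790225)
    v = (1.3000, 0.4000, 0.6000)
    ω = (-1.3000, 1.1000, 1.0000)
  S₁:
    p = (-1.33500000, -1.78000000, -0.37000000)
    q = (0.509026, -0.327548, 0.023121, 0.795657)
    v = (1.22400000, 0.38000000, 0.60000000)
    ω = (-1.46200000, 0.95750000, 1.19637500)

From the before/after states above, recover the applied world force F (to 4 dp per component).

F = (-3.8000, -1.0000, 0.0000)

Δv = v₁−v₀ = (-0.07600000, -0.02000000, 0.00000000)
applied force F = (-3.8000, -1.0000, 0.0000)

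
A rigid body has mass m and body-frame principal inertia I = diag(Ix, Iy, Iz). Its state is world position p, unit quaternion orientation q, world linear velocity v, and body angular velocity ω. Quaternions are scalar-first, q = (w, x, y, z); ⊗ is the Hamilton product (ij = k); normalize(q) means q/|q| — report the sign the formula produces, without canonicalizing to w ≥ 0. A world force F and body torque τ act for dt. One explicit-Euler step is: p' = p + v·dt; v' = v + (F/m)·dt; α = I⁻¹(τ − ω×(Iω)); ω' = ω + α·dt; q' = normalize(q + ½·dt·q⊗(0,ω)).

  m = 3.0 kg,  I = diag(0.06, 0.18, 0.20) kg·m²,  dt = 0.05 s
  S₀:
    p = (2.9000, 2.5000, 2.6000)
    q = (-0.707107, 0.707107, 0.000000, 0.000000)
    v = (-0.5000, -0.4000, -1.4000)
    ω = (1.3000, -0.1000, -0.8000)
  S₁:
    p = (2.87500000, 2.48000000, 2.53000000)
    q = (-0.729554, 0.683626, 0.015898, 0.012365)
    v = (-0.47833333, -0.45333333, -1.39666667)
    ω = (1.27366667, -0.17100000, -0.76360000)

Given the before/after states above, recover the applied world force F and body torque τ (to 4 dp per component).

F = (1.3000, -3.2000, 0.2000)
τ = (-0.0300, -0.1100, 0.1300)

ω₁ − ω₀ = (-0.02633333, -0.07100000, 0.03640000)
gyro term ω₀×Iω₀ = (0.0016, 0.1456, -0.0156)
τ = I·(Δω/dt) + ω₀×(Iω₀) = (-0.0300, -0.1100, 0.1300)
Δv = v₁−v₀ = (0.02166667, -0.05333333, 0.00333333)
applied force F = (1.3000, -3.2000, 0.2000)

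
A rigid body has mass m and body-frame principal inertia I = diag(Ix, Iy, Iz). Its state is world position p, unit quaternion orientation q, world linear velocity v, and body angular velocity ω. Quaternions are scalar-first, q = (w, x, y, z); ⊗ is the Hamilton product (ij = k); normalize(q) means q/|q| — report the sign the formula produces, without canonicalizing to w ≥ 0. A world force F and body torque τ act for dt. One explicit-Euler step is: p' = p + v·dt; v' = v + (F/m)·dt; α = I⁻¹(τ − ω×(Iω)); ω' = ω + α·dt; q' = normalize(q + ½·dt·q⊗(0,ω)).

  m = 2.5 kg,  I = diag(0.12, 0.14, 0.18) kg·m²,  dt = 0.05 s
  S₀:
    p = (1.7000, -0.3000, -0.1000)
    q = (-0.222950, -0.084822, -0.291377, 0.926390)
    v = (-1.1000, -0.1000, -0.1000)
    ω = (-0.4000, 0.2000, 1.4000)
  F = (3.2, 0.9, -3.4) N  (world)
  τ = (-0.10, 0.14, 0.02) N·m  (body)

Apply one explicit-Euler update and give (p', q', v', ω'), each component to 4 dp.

p' = (1.6450, -0.3050, -0.1050)
q' = (-0.2546, -0.0974, -0.2986, 0.9146)
v' = (-1.0360, -0.0820, -0.1680)
ω' = (-0.4463, 0.2380, 1.4060)

a = (1.2800, 0.3600, -1.3600)
p + v·dt = (1.6450, -0.3050, -0.1050)
v' = v + a·dt = (-1.0360, -0.0820, -0.1680)
angular accel α = (-0.9267, 0.7600, 0.1200)
new body rate ω' = (-0.4463, 0.2380, 1.4060)
2q̇ = q⊗(0,ω) = (-1.2725994, -0.5040258, -0.2963952, -0.4456452)
q' = normalize(q + ½dt·q⊗(0,ω)) = (-0.2546, -0.0974, -0.2986, 0.9146)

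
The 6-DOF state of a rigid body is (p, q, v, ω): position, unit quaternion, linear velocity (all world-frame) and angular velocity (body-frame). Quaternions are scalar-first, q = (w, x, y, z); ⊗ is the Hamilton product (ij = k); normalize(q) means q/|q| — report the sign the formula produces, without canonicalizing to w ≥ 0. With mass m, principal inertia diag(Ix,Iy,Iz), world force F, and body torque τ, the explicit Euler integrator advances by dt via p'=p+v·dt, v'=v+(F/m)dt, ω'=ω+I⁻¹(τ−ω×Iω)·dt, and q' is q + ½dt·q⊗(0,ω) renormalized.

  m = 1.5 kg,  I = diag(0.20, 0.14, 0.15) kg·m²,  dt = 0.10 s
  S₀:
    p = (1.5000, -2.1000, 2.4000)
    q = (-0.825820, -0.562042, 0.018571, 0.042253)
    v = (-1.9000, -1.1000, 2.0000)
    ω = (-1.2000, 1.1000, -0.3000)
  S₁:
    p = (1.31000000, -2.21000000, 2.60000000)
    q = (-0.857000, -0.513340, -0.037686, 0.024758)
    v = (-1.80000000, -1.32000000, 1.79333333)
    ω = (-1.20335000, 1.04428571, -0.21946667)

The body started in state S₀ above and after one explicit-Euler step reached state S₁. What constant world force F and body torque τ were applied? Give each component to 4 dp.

F = (1.5000, -3.3000, -3.1000)
τ = (-0.0100, -0.0600, 0.2000)

rate change Δω = (-0.00335000, -0.05571429, 0.08053333)
applied torque τ = (-0.0100, -0.0600, 0.2000)
Δv = v₁−v₀ = (0.10000000, -0.22000000, -0.20666667)
m·(v₁−v₀)/dt = (1.5000, -3.3000, -3.1000)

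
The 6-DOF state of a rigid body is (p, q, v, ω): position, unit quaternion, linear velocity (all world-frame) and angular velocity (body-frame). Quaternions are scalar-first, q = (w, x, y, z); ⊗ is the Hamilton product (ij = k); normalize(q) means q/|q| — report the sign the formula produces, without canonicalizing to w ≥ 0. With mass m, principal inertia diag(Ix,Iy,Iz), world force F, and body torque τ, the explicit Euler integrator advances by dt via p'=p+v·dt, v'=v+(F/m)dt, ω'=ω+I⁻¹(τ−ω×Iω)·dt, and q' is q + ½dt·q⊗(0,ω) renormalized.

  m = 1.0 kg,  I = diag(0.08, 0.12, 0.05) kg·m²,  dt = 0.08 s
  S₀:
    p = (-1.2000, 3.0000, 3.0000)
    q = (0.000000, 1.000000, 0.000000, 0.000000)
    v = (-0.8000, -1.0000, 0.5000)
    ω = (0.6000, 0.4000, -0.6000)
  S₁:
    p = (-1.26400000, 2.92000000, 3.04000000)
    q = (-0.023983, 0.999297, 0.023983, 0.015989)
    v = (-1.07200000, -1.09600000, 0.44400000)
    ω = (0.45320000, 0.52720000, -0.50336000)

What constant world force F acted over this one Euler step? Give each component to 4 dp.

F = (-3.4000, -1.2000, -0.7000)

v₁ − v₀ = (-0.27200000, -0.09600000, -0.05600000)
F = m·Δv/dt = (-3.4000, -1.2000, -0.7000)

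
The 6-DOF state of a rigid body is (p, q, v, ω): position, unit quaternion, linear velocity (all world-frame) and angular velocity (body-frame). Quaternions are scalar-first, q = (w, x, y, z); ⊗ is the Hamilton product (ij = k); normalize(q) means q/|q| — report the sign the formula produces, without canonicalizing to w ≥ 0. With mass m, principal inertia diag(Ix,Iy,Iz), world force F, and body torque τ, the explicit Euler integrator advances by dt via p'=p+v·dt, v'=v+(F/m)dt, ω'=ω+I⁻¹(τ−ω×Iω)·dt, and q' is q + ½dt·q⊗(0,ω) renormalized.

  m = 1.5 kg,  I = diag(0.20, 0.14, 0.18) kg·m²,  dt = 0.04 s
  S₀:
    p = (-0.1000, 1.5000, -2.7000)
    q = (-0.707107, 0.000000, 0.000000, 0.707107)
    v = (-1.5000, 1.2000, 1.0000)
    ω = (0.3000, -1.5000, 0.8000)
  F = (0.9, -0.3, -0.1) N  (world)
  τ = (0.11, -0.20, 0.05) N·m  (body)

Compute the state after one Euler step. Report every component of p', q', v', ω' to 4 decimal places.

p' = (-0.1600, 1.5480, -2.6600)
q' = (-0.7180, 0.0170, 0.0254, 0.6954)
v' = (-1.4760, 1.1920, 0.9973)
ω' = (0.3316, -1.5585, 0.8051)

a = (0.6000, -0.2000, -0.0667)
new position p' = (-0.1600, 1.5480, -2.6600)
v + (F/m)dt = (-1.4760, 1.1920, 0.9973)
(τ − ω×Iω)/I = (0.7900, -1.4629, 0.1278)
ω' = ω + α·dt = (0.3316, -1.5585, 0.8051)
2q̇ = q⊗(0,ω) = (-0.5656856, 0.8485284, 1.2727926, -0.5656856)
q + ½dt·q⊗(0,ω), renormalized = (-0.7180, 0.0170, 0.0254, 0.6954)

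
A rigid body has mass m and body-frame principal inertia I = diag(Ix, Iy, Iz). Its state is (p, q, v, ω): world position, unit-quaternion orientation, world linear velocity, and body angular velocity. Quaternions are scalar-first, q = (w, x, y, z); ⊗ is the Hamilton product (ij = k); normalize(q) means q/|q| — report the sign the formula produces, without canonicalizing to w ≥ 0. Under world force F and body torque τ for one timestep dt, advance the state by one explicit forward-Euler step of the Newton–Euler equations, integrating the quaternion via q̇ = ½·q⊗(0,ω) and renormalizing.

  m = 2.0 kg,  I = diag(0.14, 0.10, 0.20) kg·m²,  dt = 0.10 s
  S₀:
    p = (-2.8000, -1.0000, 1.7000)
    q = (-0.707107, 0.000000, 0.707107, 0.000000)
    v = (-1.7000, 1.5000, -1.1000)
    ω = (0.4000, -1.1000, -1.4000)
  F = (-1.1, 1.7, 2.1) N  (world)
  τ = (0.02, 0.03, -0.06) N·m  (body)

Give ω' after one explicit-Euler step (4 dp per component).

α = I⁻¹(τ − ω×Iω) = (-0.9571, -0.0360, -0.3880)
new body rate ω' = (0.3043, -1.1036, -1.4388)

ω' = (0.3043, -1.1036, -1.4388)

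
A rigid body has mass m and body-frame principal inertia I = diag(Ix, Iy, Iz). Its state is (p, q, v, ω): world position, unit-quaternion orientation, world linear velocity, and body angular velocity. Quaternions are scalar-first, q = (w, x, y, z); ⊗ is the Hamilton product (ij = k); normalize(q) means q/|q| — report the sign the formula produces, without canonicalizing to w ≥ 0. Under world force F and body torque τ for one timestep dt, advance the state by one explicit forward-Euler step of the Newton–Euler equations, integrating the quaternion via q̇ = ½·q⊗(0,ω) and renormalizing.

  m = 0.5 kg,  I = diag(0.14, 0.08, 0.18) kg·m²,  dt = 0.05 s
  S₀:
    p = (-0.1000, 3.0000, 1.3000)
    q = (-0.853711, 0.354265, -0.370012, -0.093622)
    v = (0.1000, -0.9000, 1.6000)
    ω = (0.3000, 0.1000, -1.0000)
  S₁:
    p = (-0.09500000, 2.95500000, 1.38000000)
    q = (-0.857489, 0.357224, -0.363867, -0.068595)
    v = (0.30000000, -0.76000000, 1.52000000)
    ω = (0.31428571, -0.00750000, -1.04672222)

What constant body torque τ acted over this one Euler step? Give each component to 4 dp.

ω₁ − ω₀ = (0.01428571, -0.10750000, -0.04672222)
τ = I·(Δω/dt) + ω₀×(Iω₀) = (0.0300, -0.1600, -0.1700)

τ = (0.0300, -0.1600, -0.1700)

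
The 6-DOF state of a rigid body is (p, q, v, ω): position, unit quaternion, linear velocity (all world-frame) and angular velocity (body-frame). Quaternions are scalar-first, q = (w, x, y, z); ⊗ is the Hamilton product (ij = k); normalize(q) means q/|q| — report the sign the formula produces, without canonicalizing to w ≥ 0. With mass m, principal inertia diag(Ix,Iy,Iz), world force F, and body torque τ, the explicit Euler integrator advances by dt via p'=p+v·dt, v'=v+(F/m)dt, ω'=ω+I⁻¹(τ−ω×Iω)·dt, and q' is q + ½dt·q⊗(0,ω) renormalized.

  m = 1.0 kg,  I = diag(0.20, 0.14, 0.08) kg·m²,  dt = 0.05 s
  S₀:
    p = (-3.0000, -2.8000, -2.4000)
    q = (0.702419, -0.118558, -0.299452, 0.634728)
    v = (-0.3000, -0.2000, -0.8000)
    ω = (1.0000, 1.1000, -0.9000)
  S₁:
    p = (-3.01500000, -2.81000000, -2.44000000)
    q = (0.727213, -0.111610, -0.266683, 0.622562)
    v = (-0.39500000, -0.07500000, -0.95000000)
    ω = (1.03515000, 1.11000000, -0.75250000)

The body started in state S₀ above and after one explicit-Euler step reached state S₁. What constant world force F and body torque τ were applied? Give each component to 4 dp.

F = (-1.9000, 2.5000, -3.0000)
τ = (0.2000, -0.0800, 0.1700)

v₁ − v₀ = (-0.09500000, 0.12500000, -0.15000000)
m·(v₁−v₀)/dt = (-1.9000, 2.5000, -3.0000)
Δω = ω₁−ω₀ = (0.03515000, 0.01000000, 0.14750000)
precession coupling = (0.0594, -0.1080, -0.0660)
τ = I·(Δω/dt) + ω₀×(Iω₀) = (0.2000, -0.0800, 0.1700)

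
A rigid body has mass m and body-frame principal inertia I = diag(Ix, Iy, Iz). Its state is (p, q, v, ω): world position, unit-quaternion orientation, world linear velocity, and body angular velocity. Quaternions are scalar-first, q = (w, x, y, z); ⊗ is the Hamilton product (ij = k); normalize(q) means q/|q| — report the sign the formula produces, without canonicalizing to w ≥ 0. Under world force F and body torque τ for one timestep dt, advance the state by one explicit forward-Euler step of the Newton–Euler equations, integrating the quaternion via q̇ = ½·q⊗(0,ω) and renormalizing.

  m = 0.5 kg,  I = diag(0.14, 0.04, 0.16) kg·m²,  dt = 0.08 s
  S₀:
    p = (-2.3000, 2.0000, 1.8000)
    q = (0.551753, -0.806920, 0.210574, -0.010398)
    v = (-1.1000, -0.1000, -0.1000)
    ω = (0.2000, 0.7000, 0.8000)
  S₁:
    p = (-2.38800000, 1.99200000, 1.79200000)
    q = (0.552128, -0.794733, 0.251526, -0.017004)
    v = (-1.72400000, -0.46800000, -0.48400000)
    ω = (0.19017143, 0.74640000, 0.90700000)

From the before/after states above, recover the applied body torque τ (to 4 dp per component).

Δω = ω₁−ω₀ = (-0.00982857, 0.04640000, 0.10700000)
τ = I·(Δω/dt) + ω₀×(Iω₀) = (0.0500, 0.0200, 0.2000)

τ = (0.0500, 0.0200, 0.2000)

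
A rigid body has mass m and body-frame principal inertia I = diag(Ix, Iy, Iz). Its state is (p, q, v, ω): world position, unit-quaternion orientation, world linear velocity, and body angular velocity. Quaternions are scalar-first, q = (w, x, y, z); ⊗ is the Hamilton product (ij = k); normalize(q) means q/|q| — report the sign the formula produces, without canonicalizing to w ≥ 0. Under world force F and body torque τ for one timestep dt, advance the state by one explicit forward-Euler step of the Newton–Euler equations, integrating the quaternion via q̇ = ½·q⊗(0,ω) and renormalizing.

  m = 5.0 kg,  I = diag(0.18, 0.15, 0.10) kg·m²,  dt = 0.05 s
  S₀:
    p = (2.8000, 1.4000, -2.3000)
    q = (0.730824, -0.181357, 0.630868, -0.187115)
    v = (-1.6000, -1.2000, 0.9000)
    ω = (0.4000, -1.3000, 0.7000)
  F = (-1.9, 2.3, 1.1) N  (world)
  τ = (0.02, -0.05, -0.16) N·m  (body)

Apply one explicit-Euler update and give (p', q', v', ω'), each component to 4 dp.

(τ − ω×Iω)/I = (-0.1417, -0.4827, -1.7560)
ω' = ω + α·dt = (0.3929, -1.3241, 0.6122)
Hamilton product q⊗(0,ω) = (1.0236517, 0.4906877, -0.8979673, 0.4949937)
q' = normalize(q + ½dt·q⊗(0,ω)) = (0.7559, -0.1690, 0.6080, -0.1746)
new position p' = (2.7200, 1.3400, -2.2550)
v + (F/m)dt = (-1.6190, -1.1770, 0.9110)

p' = (2.7200, 1.3400, -2.2550)
q' = (0.7559, -0.1690, 0.6080, -0.1746)
v' = (-1.6190, -1.1770, 0.9110)
ω' = (0.3929, -1.3241, 0.6122)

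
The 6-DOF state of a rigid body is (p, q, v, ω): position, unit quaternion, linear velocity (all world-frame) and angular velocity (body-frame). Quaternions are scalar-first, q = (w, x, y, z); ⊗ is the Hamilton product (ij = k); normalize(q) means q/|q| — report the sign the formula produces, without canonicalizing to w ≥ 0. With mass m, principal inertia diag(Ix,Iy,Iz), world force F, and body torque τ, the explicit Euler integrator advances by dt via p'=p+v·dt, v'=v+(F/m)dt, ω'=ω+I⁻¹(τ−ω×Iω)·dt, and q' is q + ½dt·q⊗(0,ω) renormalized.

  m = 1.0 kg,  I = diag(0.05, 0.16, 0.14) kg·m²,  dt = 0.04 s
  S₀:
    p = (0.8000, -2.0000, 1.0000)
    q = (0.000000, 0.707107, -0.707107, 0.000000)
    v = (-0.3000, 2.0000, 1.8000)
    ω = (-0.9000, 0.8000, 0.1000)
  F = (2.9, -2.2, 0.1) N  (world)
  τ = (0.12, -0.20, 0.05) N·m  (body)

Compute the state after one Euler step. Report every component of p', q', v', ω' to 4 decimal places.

p' = (0.7880, -1.9200, 1.0720)
q' = (0.0240, 0.7055, -0.7083, -0.0014)
v' = (-0.1840, 1.9120, 1.8040)
ω' = (-0.8027, 0.7480, 0.1369)

new position p' = (0.7880, -1.9200, 1.0720)
new velocity v' = (-0.1840, 1.9120, 1.8040)
angular accel α = (2.4320, -1.3006, 0.9229)
ω + α·dt = (-0.8027, 0.7480, 0.1369)
Hamilton product q⊗(0,ω) = (1.2020819, -0.0707107, -0.0707107, -0.0707107)
q' = normalize(q + ½dt·q⊗(0,ω)) = (0.0240, 0.7055, -0.7083, -0.0014)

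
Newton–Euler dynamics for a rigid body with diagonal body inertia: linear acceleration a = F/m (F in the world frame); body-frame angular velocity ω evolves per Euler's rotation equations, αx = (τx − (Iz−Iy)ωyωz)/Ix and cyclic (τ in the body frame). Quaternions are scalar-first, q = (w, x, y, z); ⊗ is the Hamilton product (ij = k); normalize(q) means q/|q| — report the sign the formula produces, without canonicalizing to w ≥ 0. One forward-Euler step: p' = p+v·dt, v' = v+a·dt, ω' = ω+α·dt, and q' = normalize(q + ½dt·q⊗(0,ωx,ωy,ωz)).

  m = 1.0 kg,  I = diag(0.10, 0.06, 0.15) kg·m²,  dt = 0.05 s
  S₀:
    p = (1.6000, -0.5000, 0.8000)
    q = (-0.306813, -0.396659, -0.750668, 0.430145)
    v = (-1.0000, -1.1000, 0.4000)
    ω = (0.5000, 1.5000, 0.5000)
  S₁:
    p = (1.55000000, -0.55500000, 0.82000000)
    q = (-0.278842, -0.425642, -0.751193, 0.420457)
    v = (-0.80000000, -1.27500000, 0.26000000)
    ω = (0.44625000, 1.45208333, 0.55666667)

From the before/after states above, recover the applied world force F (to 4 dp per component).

Δv = v₁−v₀ = (0.20000000, -0.17500000, -0.14000000)
applied force F = (4.0000, -3.5000, -2.8000)

F = (4.0000, -3.5000, -2.8000)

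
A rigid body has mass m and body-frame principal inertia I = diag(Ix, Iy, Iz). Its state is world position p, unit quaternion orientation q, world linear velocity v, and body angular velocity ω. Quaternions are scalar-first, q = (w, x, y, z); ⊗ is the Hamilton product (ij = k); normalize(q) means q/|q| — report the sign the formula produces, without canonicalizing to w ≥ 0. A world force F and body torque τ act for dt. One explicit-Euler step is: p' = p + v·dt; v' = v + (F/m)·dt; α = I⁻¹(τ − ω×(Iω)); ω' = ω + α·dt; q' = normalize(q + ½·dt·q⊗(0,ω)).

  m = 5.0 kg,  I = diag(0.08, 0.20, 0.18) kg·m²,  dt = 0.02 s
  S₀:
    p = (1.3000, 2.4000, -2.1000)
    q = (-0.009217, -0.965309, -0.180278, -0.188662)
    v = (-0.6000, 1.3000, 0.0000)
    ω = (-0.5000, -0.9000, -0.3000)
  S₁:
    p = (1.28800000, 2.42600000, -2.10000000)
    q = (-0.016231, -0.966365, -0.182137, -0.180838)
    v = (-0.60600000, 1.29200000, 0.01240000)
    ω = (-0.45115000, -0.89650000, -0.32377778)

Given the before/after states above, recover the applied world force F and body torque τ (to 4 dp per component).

velocity change Δv = (-0.00600000, -0.00800000, 0.01240000)
applied force F = (-1.5000, -2.0000, 3.1000)
rate change Δω = (0.04885000, 0.00350000, -0.02377778)
ω₀×(Iω₀) = (-0.0054, -0.0150, 0.0540)
applied torque τ = (0.1900, 0.0200, -0.1600)

F = (-1.5000, -2.0000, 3.1000)
τ = (0.1900, 0.0200, -0.1600)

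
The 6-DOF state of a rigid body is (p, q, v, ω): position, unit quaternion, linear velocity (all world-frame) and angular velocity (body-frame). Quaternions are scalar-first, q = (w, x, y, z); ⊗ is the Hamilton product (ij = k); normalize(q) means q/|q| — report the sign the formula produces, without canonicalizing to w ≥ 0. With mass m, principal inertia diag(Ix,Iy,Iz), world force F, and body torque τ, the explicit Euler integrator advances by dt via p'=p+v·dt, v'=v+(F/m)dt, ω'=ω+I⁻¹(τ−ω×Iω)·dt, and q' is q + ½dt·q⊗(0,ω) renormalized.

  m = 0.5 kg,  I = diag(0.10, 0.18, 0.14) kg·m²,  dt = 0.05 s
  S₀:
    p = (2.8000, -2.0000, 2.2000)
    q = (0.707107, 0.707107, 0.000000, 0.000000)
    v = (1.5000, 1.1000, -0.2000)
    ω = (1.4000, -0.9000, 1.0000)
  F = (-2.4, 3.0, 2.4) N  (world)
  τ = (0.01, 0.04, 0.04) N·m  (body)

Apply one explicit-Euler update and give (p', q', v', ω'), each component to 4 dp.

ω×(Iω) gyroscopic = (0.0360, -0.0560, -0.1008)
α = I⁻¹(τ − ω×Iω) = (-0.2600, 0.5333, 1.0057)
ω' = ω + α·dt = (1.3870, -0.8733, 1.0503)
2q̇ = q⊗(0,ω) = (-0.9899498, 0.9899498, -1.3435033, 0.0707107)
updated quaternion q' = (0.6816, 0.7310, -0.0335, 0.0018)
a = F/m = (-4.8000, 6.0000, 4.8000)
p' = p + v·dt = (2.8750, -1.9450, 2.1900)
v' = v + a·dt = (1.2600, 1.4000, 0.0400)

p' = (2.8750, -1.9450, 2.1900)
q' = (0.6816, 0.7310, -0.0335, 0.0018)
v' = (1.2600, 1.4000, 0.0400)
ω' = (1.3870, -0.8733, 1.0503)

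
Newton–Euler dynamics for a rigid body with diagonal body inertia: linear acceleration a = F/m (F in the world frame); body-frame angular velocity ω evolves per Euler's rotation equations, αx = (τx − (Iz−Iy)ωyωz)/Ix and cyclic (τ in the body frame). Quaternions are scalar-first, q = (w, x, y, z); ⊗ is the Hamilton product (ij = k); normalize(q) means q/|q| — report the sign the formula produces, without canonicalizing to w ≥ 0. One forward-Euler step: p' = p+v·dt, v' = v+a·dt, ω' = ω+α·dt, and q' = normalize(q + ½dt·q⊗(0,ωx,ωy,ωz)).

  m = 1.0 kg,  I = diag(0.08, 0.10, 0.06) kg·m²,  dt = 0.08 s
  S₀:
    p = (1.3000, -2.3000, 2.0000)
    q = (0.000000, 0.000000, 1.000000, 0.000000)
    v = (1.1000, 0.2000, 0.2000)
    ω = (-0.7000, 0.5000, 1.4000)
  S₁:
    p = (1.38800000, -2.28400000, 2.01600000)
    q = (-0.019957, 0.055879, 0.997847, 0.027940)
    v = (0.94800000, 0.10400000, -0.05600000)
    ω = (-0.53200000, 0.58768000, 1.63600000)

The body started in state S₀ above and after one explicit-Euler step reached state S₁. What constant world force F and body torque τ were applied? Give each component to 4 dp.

F = (-1.9000, -1.2000, -3.2000)
τ = (0.1400, 0.0900, 0.1700)

Δω = ω₁−ω₀ = (0.16800000, 0.08768000, 0.23600000)
ω₀×(Iω₀) = (-0.0280, -0.0196, -0.0070)
applied torque τ = (0.1400, 0.0900, 0.1700)
v₁ − v₀ = (-0.15200000, -0.09600000, -0.25600000)
F = m·Δv/dt = (-1.9000, -1.2000, -3.2000)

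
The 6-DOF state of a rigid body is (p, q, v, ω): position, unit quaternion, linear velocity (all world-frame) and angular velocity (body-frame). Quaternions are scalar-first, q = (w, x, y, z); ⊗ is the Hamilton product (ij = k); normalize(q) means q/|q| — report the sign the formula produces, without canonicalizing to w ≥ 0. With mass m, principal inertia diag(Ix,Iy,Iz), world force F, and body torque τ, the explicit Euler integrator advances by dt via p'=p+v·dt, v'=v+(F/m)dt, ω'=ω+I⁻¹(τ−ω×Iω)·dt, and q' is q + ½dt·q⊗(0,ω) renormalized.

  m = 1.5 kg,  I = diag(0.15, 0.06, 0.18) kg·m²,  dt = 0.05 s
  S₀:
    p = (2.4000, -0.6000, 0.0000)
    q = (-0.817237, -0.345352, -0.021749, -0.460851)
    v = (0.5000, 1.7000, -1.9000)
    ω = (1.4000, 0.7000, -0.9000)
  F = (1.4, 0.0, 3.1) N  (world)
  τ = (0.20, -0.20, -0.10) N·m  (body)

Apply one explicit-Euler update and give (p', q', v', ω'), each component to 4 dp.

ω×(Iω) gyroscopic = (-0.0756, 0.0378, -0.0882)
(τ − ω×Iω)/I = (1.8373, -3.9633, -0.0656)
ω' = ω + α·dt = (1.4919, 0.5018, -0.9033)
Hamilton product q⊗(0,ω) = (0.0839512, -0.8019620, -1.5280741, 0.5242155)
updated quaternion q' = (-0.8143, -0.3650, -0.0599, -0.4473)
a = (0.9333, 0.0000, 2.0667)
p' = p + v·dt = (2.4250, -0.5150, -0.0950)
v' = v + a·dt = (0.5467, 1.7000, -1.7967)

p' = (2.4250, -0.5150, -0.0950)
q' = (-0.8143, -0.3650, -0.0599, -0.4473)
v' = (0.5467, 1.7000, -1.7967)
ω' = (1.4919, 0.5018, -0.9033)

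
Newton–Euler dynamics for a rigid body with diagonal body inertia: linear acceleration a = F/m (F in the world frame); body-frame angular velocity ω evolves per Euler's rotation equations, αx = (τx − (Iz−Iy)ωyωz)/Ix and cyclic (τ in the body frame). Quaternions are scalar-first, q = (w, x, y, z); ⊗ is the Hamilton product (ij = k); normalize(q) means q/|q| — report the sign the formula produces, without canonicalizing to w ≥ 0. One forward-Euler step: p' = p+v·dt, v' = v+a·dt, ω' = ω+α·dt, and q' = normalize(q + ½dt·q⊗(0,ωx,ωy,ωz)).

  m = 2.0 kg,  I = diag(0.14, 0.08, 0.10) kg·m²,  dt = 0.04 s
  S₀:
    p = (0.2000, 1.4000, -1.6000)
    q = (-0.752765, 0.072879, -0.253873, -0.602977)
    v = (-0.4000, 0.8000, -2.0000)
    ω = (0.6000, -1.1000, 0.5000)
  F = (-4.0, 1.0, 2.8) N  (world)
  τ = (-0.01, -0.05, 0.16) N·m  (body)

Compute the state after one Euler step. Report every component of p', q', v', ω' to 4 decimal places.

ω×(Iω) gyroscopic = (-0.0110, 0.0120, 0.0396)
angular accel α = (0.0071, -0.7750, 1.2040)
ω' = ω + α·dt = (0.6003, -1.1310, 0.5482)
q⊗(0,ω) = (-0.0214992, -1.2418702, 0.4298158, -0.3042256)
updated quaternion q' = (-0.7529, 0.0480, -0.2452, -0.6088)
p' = p + v·dt = (0.1840, 1.4320, -1.6800)
v + (F/m)dt = (-0.4800, 0.8200, -1.9440)

p' = (0.1840, 1.4320, -1.6800)
q' = (-0.7529, 0.0480, -0.2452, -0.6088)
v' = (-0.4800, 0.8200, -1.9440)
ω' = (0.6003, -1.1310, 0.5482)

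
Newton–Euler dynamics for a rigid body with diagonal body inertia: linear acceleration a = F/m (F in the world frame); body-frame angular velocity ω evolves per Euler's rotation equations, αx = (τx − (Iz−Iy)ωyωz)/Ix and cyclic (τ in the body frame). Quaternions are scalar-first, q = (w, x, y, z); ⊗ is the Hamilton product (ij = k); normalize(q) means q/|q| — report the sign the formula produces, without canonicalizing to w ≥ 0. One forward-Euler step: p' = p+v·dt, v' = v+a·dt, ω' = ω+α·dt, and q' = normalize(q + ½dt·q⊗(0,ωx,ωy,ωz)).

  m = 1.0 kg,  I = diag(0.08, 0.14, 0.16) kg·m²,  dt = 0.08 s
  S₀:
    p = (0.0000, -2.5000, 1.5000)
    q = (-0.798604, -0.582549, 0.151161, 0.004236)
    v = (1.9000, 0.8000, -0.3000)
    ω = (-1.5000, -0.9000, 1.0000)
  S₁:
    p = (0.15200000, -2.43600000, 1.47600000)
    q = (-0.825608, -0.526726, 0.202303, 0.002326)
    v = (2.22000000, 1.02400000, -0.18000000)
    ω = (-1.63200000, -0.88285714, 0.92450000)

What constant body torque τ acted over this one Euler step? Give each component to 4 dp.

rate change Δω = (-0.13200000, 0.01714286, -0.07550000)
precession coupling = (-0.0180, 0.1200, 0.0810)
I·α + gyro = (-0.1500, 0.1500, -0.0700)

τ = (-0.1500, 0.1500, -0.0700)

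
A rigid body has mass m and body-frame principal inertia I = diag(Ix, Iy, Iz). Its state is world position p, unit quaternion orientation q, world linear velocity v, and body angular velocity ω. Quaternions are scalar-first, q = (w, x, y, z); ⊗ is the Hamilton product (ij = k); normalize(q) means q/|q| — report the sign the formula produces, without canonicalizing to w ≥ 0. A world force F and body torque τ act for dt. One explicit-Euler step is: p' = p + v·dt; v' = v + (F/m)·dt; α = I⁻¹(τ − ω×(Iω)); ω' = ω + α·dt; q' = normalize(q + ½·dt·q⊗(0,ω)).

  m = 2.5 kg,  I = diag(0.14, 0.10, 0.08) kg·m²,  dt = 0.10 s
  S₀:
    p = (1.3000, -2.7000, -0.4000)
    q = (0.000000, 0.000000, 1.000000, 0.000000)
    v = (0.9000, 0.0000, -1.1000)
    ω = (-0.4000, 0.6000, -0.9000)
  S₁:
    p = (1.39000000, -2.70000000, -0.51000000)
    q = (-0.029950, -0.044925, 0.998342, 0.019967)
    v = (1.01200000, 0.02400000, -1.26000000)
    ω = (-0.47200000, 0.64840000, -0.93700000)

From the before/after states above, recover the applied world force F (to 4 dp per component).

v₁ − v₀ = (0.11200000, 0.02400000, -0.16000000)
F = m·Δv/dt = (2.8000, 0.6000, -4.0000)

F = (2.8000, 0.6000, -4.0000)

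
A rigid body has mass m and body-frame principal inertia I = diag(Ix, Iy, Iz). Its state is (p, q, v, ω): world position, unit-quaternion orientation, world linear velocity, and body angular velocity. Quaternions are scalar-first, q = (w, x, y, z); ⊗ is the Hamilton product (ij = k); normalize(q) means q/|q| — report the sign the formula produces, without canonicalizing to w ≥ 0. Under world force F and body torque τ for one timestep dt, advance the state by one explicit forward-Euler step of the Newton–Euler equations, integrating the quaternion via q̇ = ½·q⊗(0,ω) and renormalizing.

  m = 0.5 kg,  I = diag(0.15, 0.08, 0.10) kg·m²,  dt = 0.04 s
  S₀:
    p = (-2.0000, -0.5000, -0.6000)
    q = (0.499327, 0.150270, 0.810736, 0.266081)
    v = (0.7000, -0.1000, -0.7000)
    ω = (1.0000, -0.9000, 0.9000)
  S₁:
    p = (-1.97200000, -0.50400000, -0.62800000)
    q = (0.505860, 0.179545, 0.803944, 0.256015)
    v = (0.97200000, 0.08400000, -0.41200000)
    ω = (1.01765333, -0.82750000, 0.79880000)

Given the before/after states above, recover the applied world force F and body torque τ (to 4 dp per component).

ω₁ − ω₀ = (0.01765333, 0.07250000, -0.10120000)
τ = I·(Δω/dt) + ω₀×(Iω₀) = (0.0500, 0.1900, -0.1900)
Δv = v₁−v₀ = (0.27200000, 0.18400000, 0.28800000)
m·(v₁−v₀)/dt = (3.4000, 2.3000, 3.6000)

F = (3.4000, 2.3000, 3.6000)
τ = (0.0500, 0.1900, -0.1900)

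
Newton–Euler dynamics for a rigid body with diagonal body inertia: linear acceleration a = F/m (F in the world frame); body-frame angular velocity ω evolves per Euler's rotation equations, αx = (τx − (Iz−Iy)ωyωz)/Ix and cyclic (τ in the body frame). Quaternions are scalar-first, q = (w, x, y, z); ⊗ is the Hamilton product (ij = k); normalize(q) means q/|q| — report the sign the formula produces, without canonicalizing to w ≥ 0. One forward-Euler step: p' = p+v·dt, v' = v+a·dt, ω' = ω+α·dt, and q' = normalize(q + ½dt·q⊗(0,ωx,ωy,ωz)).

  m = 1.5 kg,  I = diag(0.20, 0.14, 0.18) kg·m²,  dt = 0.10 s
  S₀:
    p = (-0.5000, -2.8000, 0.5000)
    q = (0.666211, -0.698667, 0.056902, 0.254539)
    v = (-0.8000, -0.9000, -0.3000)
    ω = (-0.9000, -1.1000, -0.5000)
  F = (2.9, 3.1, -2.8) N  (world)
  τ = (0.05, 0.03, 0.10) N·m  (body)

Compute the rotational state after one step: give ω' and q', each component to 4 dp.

ω×(Iω) gyroscopic = (0.0220, 0.0090, -0.0594)
angular accel α = (0.1400, 0.1500, 0.8856)
new body rate ω' = (-0.8860, -1.0850, -0.4114)
Hamilton product q⊗(0,ω) = (-0.4389386, -0.3480480, -1.3112507, 0.4866400)
q + ½dt·q⊗(0,ω), renormalized = (0.6424, -0.7140, -0.0086, 0.2781)

ω' = (-0.8860, -1.0850, -0.4114)
q' = (0.6424, -0.7140, -0.0086, 0.2781)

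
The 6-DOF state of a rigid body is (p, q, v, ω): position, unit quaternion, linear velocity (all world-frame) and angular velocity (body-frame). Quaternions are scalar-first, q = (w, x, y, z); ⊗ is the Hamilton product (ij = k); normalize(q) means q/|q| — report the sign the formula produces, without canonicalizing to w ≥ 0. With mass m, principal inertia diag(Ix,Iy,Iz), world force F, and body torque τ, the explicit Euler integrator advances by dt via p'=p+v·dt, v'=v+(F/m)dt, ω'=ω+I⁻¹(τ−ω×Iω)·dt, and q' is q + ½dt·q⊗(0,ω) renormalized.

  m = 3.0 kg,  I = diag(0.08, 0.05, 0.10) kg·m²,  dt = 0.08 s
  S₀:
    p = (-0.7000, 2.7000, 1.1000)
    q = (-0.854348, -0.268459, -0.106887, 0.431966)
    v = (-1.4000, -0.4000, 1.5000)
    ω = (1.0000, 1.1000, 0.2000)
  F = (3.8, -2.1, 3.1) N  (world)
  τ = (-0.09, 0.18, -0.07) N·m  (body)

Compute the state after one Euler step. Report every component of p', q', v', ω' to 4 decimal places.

angular accel α = (-1.2625, 3.6800, -0.3700)
new body rate ω' = (0.8990, 1.3944, 0.1704)
q⊗(0,ω) = (0.2996415, -1.3508880, -0.4541250, -0.3592875)
updated quaternion q' = (-0.8409, -0.3219, -0.1248, 0.4168)
new position p' = (-0.8120, 2.6680, 1.2200)
v' = v + a·dt = (-1.2987, -0.4560, 1.5827)

p' = (-0.8120, 2.6680, 1.2200)
q' = (-0.8409, -0.3219, -0.1248, 0.4168)
v' = (-1.2987, -0.4560, 1.5827)
ω' = (0.8990, 1.3944, 0.1704)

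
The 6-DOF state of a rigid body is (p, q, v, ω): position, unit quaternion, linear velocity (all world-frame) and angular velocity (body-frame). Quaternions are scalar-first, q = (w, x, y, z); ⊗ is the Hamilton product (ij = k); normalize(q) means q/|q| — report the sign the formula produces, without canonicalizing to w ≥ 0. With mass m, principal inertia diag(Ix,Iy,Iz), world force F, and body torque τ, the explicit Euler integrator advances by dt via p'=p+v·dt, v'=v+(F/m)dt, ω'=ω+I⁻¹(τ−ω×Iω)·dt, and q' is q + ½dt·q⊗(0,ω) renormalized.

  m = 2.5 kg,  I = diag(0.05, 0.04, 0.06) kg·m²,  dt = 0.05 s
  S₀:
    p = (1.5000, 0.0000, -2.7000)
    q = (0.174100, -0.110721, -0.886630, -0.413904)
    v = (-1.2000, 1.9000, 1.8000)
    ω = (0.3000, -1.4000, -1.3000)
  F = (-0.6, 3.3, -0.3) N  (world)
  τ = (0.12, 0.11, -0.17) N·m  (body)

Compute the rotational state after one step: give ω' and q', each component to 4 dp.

ω' = (0.3836, -1.2674, -1.4452)
q' = (0.1303, -0.0950, -0.8984, -0.4086)

α = I⁻¹(τ − ω×Iω) = (1.6720, 2.6525, -2.9033)
new body rate ω' = (0.3836, -1.2674, -1.4452)
2q̇ = q⊗(0,ω) = (-1.7461409, 0.6253834, -0.5118485, 0.1946684)
q' = normalize(q + ½dt·q⊗(0,ω)) = (0.1303, -0.0950, -0.8984, -0.4086)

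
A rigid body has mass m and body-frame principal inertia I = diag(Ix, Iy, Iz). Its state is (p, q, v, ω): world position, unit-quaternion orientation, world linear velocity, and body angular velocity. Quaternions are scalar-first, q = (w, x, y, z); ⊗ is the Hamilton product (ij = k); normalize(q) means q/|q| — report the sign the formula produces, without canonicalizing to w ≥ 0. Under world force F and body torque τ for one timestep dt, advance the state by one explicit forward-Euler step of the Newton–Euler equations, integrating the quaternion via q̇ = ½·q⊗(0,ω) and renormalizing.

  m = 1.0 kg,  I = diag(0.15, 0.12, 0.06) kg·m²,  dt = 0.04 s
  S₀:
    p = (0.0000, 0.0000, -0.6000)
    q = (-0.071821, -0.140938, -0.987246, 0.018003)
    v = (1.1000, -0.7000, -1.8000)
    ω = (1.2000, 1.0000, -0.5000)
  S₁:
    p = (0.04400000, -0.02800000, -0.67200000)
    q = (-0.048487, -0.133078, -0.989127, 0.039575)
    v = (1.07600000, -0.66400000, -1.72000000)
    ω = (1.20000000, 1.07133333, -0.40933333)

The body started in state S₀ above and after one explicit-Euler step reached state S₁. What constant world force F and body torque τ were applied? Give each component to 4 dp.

F = (-0.6000, 0.9000, 2.0000)
τ = (0.0300, 0.1600, 0.1000)

velocity change Δv = (-0.02400000, 0.03600000, 0.08000000)
m·(v₁−v₀)/dt = (-0.6000, 0.9000, 2.0000)
Δω = ω₁−ω₀ = (0.00000000, 0.07133333, 0.09066667)
τ = I·(Δω/dt) + ω₀×(Iω₀) = (0.0300, 0.1600, 0.1000)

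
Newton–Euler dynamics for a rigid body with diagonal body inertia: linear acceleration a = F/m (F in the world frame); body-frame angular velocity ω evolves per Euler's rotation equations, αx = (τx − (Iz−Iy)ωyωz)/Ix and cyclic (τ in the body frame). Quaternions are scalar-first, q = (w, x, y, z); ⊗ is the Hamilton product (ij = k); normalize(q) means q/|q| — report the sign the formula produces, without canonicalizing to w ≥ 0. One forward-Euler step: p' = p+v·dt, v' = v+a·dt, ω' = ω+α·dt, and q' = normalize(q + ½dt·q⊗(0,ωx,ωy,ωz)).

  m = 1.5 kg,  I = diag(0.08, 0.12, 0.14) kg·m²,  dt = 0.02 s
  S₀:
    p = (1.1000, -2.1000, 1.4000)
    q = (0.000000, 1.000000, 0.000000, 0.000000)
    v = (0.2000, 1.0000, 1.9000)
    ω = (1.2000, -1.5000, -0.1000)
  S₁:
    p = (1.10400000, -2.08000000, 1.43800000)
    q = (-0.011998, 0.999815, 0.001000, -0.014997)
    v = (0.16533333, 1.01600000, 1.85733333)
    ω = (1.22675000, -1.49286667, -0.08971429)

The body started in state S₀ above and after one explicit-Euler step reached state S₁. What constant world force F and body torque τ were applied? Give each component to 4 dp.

rate change Δω = (0.02675000, 0.00713333, 0.01028571)
gyro term ω₀×Iω₀ = (0.0030, 0.0072, -0.0720)
τ = I·(Δω/dt) + ω₀×(Iω₀) = (0.1100, 0.0500, 0.0000)
velocity change Δv = (-0.03466667, 0.01600000, -0.04266667)
m·(v₁−v₀)/dt = (-2.6000, 1.2000, -3.2000)

F = (-2.6000, 1.2000, -3.2000)
τ = (0.1100, 0.0500, 0.0000)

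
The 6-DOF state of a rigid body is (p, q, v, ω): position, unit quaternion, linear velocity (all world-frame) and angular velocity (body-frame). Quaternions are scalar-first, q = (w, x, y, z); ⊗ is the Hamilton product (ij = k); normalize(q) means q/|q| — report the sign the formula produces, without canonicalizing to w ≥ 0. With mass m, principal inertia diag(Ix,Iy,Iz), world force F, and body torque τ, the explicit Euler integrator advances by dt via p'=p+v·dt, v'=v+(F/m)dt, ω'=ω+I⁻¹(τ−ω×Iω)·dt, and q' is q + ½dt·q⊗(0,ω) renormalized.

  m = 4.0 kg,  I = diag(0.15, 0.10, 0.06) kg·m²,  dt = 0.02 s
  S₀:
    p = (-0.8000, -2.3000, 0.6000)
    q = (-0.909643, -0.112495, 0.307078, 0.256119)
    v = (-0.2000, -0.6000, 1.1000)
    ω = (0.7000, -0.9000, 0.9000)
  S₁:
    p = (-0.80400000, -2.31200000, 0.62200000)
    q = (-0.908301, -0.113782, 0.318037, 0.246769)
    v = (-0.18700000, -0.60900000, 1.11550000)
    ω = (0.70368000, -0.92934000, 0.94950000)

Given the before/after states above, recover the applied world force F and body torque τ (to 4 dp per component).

Δv = v₁−v₀ = (0.01300000, -0.00900000, 0.01550000)
applied force F = (2.6000, -1.8000, 3.1000)
rate change Δω = (0.00368000, -0.02934000, 0.04950000)
ω₀×(Iω₀) = (0.0324, 0.0567, 0.0315)
τ = I·(Δω/dt) + ω₀×(Iω₀) = (0.0600, -0.0900, 0.1800)

F = (2.6000, -1.8000, 3.1000)
τ = (0.0600, -0.0900, 0.1800)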